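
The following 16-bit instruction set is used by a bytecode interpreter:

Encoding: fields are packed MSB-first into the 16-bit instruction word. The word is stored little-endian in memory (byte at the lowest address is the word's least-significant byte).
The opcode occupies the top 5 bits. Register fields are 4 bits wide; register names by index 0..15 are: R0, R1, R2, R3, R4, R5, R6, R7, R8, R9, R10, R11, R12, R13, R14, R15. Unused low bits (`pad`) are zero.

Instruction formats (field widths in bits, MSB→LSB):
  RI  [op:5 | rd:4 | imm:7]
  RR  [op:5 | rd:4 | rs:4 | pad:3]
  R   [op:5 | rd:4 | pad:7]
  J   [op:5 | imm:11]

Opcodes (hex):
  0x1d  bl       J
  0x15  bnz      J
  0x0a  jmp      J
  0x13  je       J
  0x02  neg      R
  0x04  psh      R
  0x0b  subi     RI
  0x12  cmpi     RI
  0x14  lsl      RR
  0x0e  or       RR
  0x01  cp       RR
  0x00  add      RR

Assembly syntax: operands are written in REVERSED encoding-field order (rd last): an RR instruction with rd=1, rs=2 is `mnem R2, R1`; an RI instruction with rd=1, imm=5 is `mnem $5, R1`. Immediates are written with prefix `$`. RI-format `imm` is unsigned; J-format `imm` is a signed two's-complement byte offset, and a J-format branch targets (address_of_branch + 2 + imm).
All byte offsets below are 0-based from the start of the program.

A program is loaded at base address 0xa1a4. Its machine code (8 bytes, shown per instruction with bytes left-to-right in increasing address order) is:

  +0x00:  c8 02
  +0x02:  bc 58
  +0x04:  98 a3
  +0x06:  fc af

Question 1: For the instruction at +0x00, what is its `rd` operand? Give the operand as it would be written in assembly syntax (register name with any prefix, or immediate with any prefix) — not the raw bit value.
@+00  little-endian(c8 02) = 0x02c8
  op=0x02c8>>11=0x0 ⇒ add (RR)
  [10:7] rd=5 = R5
  [6:3] rs=9 = R9

R5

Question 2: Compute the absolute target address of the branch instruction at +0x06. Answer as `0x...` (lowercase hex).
0xa1a8

off 0x06: read fc af as little → 0xaffc
  top 5b → 0x15 → bnz [J]
  imm: (w>>0)&0x7ff=0x7fc (s11→-4) → $-4
  target = base 0xa1a4 + off 0x06 + 2 + imm -4 = 0xa1a8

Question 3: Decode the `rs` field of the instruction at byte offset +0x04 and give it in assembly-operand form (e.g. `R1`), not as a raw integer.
R3

+0x04: 98 a3 ⇒ word 0xa398 (little)
  opcode bits[15:11]=0x14: lsl/RR
  rd: (w>>7)&0xf=0x7 → R7
  rs: (w>>3)&0xf=0x3 → R3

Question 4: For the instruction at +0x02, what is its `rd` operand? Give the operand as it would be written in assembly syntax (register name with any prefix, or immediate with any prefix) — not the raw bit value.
R1

@+02  little-endian(bc 58) = 0x58bc
  opcode bits[15:11]=0xb: subi/RI
  rd@[10:7]=0x1 ⇒ R1
  imm@[6:0]=0x3c ⇒ $60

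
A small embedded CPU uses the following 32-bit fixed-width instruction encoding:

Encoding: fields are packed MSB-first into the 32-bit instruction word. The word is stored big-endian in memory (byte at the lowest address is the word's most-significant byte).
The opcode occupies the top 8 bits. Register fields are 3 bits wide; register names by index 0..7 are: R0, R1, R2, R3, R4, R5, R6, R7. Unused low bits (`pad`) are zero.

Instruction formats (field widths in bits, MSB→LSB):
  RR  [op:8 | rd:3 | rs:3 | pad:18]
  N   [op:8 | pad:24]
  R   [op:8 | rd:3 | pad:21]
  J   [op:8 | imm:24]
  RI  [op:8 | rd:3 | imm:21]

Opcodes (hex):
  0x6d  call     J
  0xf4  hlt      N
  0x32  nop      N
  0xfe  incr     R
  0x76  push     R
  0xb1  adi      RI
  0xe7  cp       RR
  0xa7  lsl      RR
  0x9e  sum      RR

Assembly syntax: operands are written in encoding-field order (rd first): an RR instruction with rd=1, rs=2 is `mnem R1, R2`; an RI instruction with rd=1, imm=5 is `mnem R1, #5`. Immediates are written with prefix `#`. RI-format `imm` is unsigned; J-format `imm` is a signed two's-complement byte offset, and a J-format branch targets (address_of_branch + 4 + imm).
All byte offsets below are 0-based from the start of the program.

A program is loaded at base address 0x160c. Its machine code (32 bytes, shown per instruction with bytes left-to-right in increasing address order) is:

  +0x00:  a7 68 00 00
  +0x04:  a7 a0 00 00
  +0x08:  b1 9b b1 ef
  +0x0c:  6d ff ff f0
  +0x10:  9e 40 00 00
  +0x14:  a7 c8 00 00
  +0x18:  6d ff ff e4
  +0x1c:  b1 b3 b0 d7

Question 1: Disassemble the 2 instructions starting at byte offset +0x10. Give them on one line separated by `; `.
+0x10: 9e 40 00 00 ⇒ word 0x9e400000 (big)
  op=0x9e400000>>24=0x9e ⇒ sum (RR)
  rd@[23:21]=0x2 ⇒ R2
  rs@[20:18]=0x0 ⇒ R0
+0x14: a7 c8 00 00 ⇒ word 0xa7c80000 (big)
  op=0xa7c80000>>24=0xa7 ⇒ lsl (RR)
  rd@[23:21]=0x6 ⇒ R6
  rs@[20:18]=0x2 ⇒ R2

sum R2, R0; lsl R6, R2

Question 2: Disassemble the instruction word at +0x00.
lsl R3, R2

off 0x00: read a7 68 00 00 as big → 0xa7680000
  op=0xa7680000>>24=0xa7 ⇒ lsl (RR)
  rd: (w>>21)&0x7=0x3 → R3
  rs: (w>>18)&0x7=0x2 → R2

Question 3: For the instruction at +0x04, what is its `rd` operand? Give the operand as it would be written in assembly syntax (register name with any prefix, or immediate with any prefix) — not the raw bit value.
R5

+0x04: a7 a0 00 00 ⇒ word 0xa7a00000 (big)
  opcode bits[31:24]=0xa7: lsl/RR
  rd@[23:21]=0x5 ⇒ R5
  rs@[20:18]=0x0 ⇒ R0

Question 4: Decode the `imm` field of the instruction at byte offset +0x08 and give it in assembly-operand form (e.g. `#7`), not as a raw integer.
#1815023

+0x08: b1 9b b1 ef ⇒ word 0xb19bb1ef (big)
  op=0xb19bb1ef>>24=0xb1 ⇒ adi (RI)
  [23:21] rd=4 = R4
  [20:0] imm=1815023 = #1815023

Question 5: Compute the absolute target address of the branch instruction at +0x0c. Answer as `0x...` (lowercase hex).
off 0x0c: read 6d ff ff f0 as big → 0x6dfffff0
  opcode bits[31:24]=0x6d: call/J
  imm@[23:0]=0xfffff0 (s24→-16) ⇒ #-16
  target = base 0x160c + off 0x0c + 4 + imm -16 = 0x160c

0x160c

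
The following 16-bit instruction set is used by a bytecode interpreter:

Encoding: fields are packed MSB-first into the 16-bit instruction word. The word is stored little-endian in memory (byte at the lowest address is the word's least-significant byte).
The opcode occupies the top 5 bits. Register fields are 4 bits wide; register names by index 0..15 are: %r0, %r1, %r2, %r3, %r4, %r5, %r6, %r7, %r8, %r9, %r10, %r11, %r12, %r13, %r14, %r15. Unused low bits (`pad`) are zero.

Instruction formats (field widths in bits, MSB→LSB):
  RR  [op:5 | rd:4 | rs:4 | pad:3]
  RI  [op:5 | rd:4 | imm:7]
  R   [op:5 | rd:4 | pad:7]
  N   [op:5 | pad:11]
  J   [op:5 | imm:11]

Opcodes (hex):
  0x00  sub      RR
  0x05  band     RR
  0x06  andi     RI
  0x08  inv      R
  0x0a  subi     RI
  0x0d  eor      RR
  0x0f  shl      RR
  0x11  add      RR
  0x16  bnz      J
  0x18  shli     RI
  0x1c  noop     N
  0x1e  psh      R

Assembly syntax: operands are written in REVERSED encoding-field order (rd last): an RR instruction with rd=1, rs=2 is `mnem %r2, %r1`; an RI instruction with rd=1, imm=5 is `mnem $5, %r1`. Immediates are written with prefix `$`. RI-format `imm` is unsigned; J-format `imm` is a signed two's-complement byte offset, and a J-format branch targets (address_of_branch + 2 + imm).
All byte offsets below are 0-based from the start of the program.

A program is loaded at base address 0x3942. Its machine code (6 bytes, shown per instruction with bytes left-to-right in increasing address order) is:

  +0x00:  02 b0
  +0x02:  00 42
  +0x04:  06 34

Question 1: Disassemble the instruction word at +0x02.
inv %r4

+0x02: 00 42 ⇒ word 0x4200 (little)
  op=0x4200>>11=0x8 ⇒ inv (R)
  rd: (w>>7)&0xf=0x4 → %r4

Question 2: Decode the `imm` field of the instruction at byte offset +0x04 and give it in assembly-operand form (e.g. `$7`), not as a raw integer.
$6

[04] 06 34 → 0x3406
  op=0x3406>>11=0x6 ⇒ andi (RI)
  rd@[10:7]=0x8 ⇒ %r8
  imm@[6:0]=0x6 ⇒ $6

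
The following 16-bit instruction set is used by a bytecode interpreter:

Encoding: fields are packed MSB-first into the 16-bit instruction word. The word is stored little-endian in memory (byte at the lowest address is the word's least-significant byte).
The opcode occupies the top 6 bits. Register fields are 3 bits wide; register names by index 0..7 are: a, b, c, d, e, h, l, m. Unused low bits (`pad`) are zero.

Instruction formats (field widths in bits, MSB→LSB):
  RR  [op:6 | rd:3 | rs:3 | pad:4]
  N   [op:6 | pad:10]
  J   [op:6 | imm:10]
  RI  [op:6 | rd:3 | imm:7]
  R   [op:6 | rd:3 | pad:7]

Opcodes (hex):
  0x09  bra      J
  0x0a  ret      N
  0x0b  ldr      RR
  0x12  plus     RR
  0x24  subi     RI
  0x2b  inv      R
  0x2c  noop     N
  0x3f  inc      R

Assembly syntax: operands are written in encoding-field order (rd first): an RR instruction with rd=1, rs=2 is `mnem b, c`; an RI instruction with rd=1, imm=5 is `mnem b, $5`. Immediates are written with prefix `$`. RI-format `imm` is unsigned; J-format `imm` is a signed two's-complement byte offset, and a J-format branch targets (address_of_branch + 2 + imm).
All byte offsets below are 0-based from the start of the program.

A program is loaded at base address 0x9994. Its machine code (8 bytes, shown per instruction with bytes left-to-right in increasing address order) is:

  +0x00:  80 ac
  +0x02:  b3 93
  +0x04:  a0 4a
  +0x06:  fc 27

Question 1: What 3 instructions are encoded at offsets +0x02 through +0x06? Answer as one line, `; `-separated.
subi m, $51; plus h, c; bra $-4

+0x02: b3 93 ⇒ word 0x93b3 (little)
  op=0x93b3>>10=0x24 ⇒ subi (RI)
  rd@[9:7]=0x7 ⇒ m
  imm@[6:0]=0x33 ⇒ $51
+0x04: a0 4a ⇒ word 0x4aa0 (little)
  op=0x4aa0>>10=0x12 ⇒ plus (RR)
  rd@[9:7]=0x5 ⇒ h
  rs@[6:4]=0x2 ⇒ c
+0x06: fc 27 ⇒ word 0x27fc (little)
  op=0x27fc>>10=0x9 ⇒ bra (J)
  imm@[9:0]=0x3fc (s10→-4) ⇒ $-4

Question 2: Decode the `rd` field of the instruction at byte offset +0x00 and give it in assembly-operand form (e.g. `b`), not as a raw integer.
b

off 0x00: read 80 ac as little → 0xac80
  op=0xac80>>10=0x2b ⇒ inv (R)
  rd@[9:7]=0x1 ⇒ b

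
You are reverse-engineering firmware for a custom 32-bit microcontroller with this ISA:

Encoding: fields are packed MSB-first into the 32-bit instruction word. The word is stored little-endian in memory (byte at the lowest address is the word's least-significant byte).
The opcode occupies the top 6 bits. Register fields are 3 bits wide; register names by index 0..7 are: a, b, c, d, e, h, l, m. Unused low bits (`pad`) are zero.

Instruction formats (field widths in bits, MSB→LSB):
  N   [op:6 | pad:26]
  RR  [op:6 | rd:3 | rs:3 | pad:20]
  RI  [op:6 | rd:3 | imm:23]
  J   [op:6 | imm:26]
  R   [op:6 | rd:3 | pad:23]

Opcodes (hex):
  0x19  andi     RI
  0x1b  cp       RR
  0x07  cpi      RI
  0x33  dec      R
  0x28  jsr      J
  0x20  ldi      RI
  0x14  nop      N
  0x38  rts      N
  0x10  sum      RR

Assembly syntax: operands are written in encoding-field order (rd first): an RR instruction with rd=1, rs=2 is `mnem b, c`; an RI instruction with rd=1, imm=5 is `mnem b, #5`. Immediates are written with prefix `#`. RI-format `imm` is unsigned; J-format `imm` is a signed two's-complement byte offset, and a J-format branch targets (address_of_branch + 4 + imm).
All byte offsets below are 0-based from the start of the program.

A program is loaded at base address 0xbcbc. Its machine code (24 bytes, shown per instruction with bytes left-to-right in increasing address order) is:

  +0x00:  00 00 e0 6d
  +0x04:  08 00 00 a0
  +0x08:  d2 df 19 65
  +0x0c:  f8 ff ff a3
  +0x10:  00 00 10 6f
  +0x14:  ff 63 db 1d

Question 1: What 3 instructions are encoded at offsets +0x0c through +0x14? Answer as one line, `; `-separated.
[0c] f8 ff ff a3 → 0xa3fffff8
  op=0xa3fffff8>>26=0x28 ⇒ jsr (J)
  [25:0] imm=67108856 (s26→-8) = #-8
[10] 00 00 10 6f → 0x6f100000
  op=0x6f100000>>26=0x1b ⇒ cp (RR)
  [25:23] rd=6 = l
  [22:20] rs=1 = b
[14] ff 63 db 1d → 0x1ddb63ff
  op=0x1ddb63ff>>26=0x7 ⇒ cpi (RI)
  [25:23] rd=3 = d
  [22:0] imm=5989375 = #5989375

jsr #-8; cp l, b; cpi d, #5989375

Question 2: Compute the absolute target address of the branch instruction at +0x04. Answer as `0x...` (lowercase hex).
@+04  little-endian(08 00 00 a0) = 0xa0000008
  opcode bits[31:26]=0x28: jsr/J
  imm: (w>>0)&0x3ffffff=0x8 → #8
  target = base 0xbcbc + off 0x04 + 4 + imm 8 = 0xbccc

0xbccc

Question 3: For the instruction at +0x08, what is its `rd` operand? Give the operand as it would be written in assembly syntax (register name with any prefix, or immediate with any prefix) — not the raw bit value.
off 0x08: read d2 df 19 65 as little → 0x6519dfd2
  opcode bits[31:26]=0x19: andi/RI
  rd: (w>>23)&0x7=0x2 → c
  imm: (w>>0)&0x7fffff=0x19dfd2 → #1695698

c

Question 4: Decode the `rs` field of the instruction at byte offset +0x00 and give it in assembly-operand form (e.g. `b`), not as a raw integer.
@+00  little-endian(00 00 e0 6d) = 0x6de00000
  op=0x6de00000>>26=0x1b ⇒ cp (RR)
  rd@[25:23]=0x3 ⇒ d
  rs@[22:20]=0x6 ⇒ l

l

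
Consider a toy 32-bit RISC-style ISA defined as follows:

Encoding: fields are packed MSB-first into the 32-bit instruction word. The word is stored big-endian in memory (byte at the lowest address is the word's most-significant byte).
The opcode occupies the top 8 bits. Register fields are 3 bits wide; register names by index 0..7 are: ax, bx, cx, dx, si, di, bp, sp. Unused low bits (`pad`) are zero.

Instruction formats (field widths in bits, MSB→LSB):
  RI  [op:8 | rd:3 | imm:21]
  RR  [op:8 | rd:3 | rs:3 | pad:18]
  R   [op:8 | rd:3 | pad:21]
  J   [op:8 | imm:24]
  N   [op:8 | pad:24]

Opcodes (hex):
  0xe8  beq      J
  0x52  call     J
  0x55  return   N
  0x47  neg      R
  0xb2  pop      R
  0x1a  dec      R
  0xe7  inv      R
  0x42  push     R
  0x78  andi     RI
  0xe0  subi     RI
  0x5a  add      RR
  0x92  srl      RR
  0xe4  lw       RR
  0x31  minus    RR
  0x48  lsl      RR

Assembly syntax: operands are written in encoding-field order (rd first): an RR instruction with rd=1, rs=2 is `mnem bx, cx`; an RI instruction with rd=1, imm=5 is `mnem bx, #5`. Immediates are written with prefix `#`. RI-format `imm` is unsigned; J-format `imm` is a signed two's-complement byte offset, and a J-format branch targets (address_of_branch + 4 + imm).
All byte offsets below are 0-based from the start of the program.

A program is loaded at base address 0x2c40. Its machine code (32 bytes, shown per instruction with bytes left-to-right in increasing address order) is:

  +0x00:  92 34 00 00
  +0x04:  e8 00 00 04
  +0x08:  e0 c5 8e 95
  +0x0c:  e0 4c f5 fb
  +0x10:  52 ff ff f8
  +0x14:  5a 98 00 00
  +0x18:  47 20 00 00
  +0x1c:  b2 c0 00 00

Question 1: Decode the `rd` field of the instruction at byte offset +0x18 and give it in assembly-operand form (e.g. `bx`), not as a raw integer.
bx

off 0x18: read 47 20 00 00 as big → 0x47200000
  top 8b → 0x47 → neg [R]
  [23:21] rd=1 = bx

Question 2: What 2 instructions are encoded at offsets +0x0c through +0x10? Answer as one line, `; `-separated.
subi cx, #849403; call #-8

@+0c  big-endian(e0 4c f5 fb) = 0xe04cf5fb
  opcode bits[31:24]=0xe0: subi/RI
  rd@[23:21]=0x2 ⇒ cx
  imm@[20:0]=0xcf5fb ⇒ #849403
@+10  big-endian(52 ff ff f8) = 0x52fffff8
  opcode bits[31:24]=0x52: call/J
  imm@[23:0]=0xfffff8 (s24→-8) ⇒ #-8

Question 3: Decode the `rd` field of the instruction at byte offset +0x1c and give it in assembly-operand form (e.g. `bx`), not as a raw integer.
off 0x1c: read b2 c0 00 00 as big → 0xb2c00000
  op=0xb2c00000>>24=0xb2 ⇒ pop (R)
  [23:21] rd=6 = bp

bp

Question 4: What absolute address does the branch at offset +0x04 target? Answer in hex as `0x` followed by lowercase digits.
off 0x04: read e8 00 00 04 as big → 0xe8000004
  op=0xe8000004>>24=0xe8 ⇒ beq (J)
  imm: (w>>0)&0xffffff=0x4 → #4
  target = base 0x2c40 + off 0x04 + 4 + imm 4 = 0x2c4c

0x2c4c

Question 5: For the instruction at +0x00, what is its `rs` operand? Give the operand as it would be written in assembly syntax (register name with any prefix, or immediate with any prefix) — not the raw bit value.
[00] 92 34 00 00 → 0x92340000
  opcode bits[31:24]=0x92: srl/RR
  [23:21] rd=1 = bx
  [20:18] rs=5 = di

di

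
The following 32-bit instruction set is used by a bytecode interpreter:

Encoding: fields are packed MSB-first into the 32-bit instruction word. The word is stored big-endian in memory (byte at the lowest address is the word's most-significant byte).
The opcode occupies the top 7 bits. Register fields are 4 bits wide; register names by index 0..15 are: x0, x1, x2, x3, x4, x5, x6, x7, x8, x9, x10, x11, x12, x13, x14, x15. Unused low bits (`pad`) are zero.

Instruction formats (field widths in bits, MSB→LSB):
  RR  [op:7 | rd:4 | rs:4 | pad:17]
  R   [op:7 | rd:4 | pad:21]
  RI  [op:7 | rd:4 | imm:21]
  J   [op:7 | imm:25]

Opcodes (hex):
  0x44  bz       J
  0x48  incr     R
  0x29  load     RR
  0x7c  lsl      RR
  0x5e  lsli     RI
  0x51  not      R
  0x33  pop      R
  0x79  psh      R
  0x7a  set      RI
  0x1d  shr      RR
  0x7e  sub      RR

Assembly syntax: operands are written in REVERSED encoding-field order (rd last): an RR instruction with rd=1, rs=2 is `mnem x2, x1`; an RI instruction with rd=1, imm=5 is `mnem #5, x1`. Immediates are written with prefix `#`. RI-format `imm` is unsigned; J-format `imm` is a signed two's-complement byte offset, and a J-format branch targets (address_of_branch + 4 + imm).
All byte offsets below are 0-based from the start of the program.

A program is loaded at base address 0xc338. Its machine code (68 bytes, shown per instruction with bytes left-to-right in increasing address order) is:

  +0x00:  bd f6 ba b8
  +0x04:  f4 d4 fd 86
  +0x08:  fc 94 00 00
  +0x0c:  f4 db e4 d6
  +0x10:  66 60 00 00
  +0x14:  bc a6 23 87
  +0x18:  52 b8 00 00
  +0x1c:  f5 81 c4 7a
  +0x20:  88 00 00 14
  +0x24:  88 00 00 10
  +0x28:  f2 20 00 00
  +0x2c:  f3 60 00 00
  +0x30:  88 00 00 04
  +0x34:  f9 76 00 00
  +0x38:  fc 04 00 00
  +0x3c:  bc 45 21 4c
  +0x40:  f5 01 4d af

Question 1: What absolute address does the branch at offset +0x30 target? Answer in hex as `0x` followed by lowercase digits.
0xc370

off 0x30: read 88 00 00 04 as big → 0x88000004
  top 7b → 0x44 → bz [J]
  [24:0] imm=4 = #4
  target = base 0xc338 + off 0x30 + 4 + imm 4 = 0xc370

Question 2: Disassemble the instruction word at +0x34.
lsl x11, x11

off 0x34: read f9 76 00 00 as big → 0xf9760000
  opcode bits[31:25]=0x7c: lsl/RR
  [24:21] rd=11 = x11
  [20:17] rs=11 = x11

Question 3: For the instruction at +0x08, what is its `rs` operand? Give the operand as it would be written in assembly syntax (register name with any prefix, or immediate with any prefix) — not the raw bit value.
x10

+0x08: fc 94 00 00 ⇒ word 0xfc940000 (big)
  op=0xfc940000>>25=0x7e ⇒ sub (RR)
  [24:21] rd=4 = x4
  [20:17] rs=10 = x10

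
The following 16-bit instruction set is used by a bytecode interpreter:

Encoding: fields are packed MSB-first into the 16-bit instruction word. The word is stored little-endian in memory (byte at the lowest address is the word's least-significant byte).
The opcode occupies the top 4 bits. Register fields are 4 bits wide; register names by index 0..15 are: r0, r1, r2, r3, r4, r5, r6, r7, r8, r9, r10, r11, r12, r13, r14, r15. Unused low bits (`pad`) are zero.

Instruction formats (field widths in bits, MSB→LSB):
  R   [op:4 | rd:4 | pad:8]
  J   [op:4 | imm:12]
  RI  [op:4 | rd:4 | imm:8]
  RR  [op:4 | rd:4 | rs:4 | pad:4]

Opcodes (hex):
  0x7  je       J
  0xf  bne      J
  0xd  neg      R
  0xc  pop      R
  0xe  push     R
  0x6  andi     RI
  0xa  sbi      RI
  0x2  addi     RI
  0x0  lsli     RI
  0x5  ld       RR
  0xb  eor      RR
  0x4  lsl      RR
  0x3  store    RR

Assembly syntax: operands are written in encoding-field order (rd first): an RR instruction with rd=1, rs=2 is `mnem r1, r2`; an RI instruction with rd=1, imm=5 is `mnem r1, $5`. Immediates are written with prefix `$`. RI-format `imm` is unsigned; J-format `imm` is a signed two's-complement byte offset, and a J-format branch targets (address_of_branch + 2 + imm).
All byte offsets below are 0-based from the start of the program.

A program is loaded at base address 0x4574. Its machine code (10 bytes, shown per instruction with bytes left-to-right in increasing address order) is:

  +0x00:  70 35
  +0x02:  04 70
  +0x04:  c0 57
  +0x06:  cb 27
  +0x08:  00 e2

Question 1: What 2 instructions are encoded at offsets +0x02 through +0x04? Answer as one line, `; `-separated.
+0x02: 04 70 ⇒ word 0x7004 (little)
  top 4b → 0x7 → je [J]
  imm@[11:0]=0x4 ⇒ $4
+0x04: c0 57 ⇒ word 0x57c0 (little)
  top 4b → 0x5 → ld [RR]
  rd@[11:8]=0x7 ⇒ r7
  rs@[7:4]=0xc ⇒ r12

je $4; ld r7, r12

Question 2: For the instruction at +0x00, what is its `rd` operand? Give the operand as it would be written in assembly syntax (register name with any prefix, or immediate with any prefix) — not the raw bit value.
off 0x00: read 70 35 as little → 0x3570
  opcode bits[15:12]=0x3: store/RR
  rd: (w>>8)&0xf=0x5 → r5
  rs: (w>>4)&0xf=0x7 → r7

r5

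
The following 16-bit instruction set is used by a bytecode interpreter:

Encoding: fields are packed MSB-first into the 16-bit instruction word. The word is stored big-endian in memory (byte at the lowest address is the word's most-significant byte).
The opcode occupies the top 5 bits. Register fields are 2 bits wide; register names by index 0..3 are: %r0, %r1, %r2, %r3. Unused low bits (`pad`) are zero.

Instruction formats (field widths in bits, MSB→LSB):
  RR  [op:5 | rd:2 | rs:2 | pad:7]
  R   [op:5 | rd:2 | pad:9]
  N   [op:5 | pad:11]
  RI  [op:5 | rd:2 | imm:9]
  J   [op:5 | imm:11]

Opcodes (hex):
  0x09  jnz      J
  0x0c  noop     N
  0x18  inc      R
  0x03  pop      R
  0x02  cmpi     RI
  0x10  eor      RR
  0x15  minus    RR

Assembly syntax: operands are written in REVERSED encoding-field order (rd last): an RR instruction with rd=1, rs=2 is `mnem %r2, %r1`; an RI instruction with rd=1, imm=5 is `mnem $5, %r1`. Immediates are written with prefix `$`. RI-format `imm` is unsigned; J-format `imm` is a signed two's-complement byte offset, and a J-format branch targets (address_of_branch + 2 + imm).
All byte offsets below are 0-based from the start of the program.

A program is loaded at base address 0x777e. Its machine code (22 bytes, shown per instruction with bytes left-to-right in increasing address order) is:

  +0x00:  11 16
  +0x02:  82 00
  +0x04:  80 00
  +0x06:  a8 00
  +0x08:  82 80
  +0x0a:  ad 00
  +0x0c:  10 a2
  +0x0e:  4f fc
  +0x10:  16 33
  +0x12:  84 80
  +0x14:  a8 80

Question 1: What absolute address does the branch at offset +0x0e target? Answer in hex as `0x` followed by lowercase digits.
off 0x0e: read 4f fc as big → 0x4ffc
  opcode bits[15:11]=0x9: jnz/J
  imm@[10:0]=0x7fc (s11→-4) ⇒ $-4
  target = base 0x777e + off 0x0e + 2 + imm -4 = 0x778a

0x778a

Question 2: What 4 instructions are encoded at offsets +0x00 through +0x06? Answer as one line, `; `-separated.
cmpi $278, %r0; eor %r0, %r1; eor %r0, %r0; minus %r0, %r0

off 0x00: read 11 16 as big → 0x1116
  op=0x1116>>11=0x2 ⇒ cmpi (RI)
  rd: (w>>9)&0x3=0x0 → %r0
  imm: (w>>0)&0x1ff=0x116 → $278
off 0x02: read 82 00 as big → 0x8200
  op=0x8200>>11=0x10 ⇒ eor (RR)
  rd: (w>>9)&0x3=0x1 → %r1
  rs: (w>>7)&0x3=0x0 → %r0
off 0x04: read 80 00 as big → 0x8000
  op=0x8000>>11=0x10 ⇒ eor (RR)
  rd: (w>>9)&0x3=0x0 → %r0
  rs: (w>>7)&0x3=0x0 → %r0
off 0x06: read a8 00 as big → 0xa800
  op=0xa800>>11=0x15 ⇒ minus (RR)
  rd: (w>>9)&0x3=0x0 → %r0
  rs: (w>>7)&0x3=0x0 → %r0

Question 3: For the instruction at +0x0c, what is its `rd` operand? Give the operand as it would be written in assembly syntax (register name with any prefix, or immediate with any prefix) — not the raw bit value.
%r0

[0c] 10 a2 → 0x10a2
  top 5b → 0x2 → cmpi [RI]
  rd: (w>>9)&0x3=0x0 → %r0
  imm: (w>>0)&0x1ff=0xa2 → $162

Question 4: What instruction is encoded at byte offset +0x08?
off 0x08: read 82 80 as big → 0x8280
  opcode bits[15:11]=0x10: eor/RR
  rd: (w>>9)&0x3=0x1 → %r1
  rs: (w>>7)&0x3=0x1 → %r1

eor %r1, %r1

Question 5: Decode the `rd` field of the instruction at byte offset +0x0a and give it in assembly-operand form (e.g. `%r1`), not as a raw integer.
%r2

+0x0a: ad 00 ⇒ word 0xad00 (big)
  op=0xad00>>11=0x15 ⇒ minus (RR)
  rd@[10:9]=0x2 ⇒ %r2
  rs@[8:7]=0x2 ⇒ %r2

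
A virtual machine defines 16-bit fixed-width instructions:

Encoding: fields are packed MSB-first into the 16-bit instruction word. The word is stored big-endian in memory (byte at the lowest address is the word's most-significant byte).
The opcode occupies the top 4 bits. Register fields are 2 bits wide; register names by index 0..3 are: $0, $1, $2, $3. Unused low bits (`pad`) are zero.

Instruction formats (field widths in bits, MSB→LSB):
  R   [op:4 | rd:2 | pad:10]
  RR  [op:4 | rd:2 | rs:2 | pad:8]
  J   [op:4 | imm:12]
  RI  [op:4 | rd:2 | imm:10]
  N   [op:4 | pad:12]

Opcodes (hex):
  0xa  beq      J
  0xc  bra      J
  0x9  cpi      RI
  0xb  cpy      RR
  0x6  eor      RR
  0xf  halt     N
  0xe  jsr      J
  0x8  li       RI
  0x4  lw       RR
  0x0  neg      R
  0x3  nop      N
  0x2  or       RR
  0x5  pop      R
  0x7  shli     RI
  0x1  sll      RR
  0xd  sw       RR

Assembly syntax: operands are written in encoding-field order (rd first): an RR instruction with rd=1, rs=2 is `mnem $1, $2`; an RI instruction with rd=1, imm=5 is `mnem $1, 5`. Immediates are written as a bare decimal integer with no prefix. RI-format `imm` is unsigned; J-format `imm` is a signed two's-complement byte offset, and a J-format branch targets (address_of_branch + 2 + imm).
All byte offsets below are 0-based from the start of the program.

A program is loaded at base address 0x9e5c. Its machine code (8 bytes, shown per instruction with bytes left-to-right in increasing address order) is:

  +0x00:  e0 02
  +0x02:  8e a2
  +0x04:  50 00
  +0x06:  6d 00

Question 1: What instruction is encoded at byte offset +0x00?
jsr 2

+0x00: e0 02 ⇒ word 0xe002 (big)
  opcode bits[15:12]=0xe: jsr/J
  imm@[11:0]=0x2 ⇒ 2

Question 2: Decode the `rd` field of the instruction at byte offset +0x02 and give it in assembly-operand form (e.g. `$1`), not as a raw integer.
$3

off 0x02: read 8e a2 as big → 0x8ea2
  opcode bits[15:12]=0x8: li/RI
  rd@[11:10]=0x3 ⇒ $3
  imm@[9:0]=0x2a2 ⇒ 674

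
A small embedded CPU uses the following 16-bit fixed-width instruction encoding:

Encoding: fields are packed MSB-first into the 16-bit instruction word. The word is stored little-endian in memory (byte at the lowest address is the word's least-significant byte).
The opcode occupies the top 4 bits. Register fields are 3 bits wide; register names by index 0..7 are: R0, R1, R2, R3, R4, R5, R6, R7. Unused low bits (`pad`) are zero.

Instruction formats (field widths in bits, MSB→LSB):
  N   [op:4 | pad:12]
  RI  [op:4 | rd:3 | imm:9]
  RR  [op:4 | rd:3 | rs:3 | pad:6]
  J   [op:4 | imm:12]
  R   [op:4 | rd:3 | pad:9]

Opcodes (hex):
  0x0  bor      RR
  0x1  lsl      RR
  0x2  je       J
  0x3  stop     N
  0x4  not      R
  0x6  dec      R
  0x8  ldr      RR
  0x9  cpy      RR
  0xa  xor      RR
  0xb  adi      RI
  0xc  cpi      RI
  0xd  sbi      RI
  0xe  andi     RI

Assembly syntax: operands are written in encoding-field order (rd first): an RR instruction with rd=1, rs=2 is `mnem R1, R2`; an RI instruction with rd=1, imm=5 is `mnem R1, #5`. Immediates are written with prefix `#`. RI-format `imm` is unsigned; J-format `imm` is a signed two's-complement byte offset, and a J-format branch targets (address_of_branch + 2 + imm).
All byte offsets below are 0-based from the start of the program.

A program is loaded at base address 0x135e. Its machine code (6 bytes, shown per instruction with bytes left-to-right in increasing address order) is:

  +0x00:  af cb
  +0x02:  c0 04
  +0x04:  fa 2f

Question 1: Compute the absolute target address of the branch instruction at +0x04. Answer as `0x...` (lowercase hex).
0x135e

+0x04: fa 2f ⇒ word 0x2ffa (little)
  top 4b → 0x2 → je [J]
  [11:0] imm=4090 (s12→-6) = #-6
  target = base 0x135e + off 0x04 + 2 + imm -6 = 0x135e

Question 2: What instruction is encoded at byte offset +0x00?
[00] af cb → 0xcbaf
  opcode bits[15:12]=0xc: cpi/RI
  rd@[11:9]=0x5 ⇒ R5
  imm@[8:0]=0x1af ⇒ #431

cpi R5, #431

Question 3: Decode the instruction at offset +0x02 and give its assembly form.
+0x02: c0 04 ⇒ word 0x04c0 (little)
  top 4b → 0x0 → bor [RR]
  [11:9] rd=2 = R2
  [8:6] rs=3 = R3

bor R2, R3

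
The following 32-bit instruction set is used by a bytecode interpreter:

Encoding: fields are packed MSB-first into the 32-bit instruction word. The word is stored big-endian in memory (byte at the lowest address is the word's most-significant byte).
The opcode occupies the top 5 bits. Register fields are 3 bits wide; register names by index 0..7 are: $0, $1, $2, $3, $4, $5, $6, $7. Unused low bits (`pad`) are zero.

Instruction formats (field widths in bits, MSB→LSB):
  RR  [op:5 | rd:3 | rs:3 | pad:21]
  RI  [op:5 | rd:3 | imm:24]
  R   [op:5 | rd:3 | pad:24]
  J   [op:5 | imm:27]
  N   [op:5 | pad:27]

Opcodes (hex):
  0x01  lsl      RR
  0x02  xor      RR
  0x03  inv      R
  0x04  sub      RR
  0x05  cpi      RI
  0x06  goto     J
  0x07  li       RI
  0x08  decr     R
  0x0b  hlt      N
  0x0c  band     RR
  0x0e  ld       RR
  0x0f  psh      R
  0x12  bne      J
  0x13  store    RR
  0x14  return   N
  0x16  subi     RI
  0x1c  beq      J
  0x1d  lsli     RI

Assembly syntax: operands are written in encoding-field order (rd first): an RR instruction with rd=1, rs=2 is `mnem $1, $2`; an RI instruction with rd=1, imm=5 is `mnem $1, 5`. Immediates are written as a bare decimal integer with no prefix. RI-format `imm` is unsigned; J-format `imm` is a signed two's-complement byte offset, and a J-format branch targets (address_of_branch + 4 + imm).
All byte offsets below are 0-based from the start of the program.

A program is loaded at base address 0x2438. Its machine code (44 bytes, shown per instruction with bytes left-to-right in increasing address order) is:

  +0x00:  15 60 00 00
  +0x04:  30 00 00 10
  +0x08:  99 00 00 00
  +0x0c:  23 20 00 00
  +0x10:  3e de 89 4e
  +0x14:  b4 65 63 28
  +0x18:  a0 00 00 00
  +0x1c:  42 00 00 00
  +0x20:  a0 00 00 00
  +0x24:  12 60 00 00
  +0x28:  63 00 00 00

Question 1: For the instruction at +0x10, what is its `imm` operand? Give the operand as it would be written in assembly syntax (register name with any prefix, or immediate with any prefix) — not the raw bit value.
14584142

[10] 3e de 89 4e → 0x3ede894e
  top 5b → 0x7 → li [RI]
  rd@[26:24]=0x6 ⇒ $6
  imm@[23:0]=0xde894e ⇒ 14584142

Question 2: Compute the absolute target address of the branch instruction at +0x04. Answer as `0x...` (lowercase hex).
off 0x04: read 30 00 00 10 as big → 0x30000010
  op=0x30000010>>27=0x6 ⇒ goto (J)
  [26:0] imm=16 = 16
  target = base 0x2438 + off 0x04 + 4 + imm 16 = 0x2450

0x2450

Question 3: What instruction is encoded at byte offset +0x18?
return

+0x18: a0 00 00 00 ⇒ word 0xa0000000 (big)
  top 5b → 0x14 → return [N]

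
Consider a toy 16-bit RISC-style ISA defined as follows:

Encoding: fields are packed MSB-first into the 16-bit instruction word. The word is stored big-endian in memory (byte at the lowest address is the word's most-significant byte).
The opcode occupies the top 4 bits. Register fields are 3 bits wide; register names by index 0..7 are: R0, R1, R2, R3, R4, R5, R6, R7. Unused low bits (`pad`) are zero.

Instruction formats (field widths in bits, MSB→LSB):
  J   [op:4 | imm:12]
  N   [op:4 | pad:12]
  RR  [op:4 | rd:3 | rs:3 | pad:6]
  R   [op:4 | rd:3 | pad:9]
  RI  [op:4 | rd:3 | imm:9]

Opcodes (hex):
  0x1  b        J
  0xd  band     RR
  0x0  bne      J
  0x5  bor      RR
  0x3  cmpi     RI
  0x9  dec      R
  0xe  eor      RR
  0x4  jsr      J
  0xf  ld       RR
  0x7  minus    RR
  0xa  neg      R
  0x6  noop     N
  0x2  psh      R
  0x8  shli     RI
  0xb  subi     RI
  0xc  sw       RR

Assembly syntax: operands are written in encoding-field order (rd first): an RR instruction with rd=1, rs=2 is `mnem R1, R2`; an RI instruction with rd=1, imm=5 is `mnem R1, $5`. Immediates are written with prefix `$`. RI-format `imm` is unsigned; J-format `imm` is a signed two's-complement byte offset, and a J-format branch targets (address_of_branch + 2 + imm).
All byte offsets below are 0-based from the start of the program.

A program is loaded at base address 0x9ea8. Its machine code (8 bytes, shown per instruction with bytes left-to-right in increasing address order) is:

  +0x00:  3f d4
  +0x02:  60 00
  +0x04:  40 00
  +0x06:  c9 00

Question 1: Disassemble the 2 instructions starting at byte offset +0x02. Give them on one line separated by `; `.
+0x02: 60 00 ⇒ word 0x6000 (big)
  op=0x6000>>12=0x6 ⇒ noop (N)
+0x04: 40 00 ⇒ word 0x4000 (big)
  op=0x4000>>12=0x4 ⇒ jsr (J)
  imm: (w>>0)&0xfff=0x0 → $0

noop; jsr $0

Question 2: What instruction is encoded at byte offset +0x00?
cmpi R7, $468

+0x00: 3f d4 ⇒ word 0x3fd4 (big)
  op=0x3fd4>>12=0x3 ⇒ cmpi (RI)
  rd: (w>>9)&0x7=0x7 → R7
  imm: (w>>0)&0x1ff=0x1d4 → $468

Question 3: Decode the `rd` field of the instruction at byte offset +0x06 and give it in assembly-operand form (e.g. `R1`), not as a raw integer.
R4

off 0x06: read c9 00 as big → 0xc900
  top 4b → 0xc → sw [RR]
  rd@[11:9]=0x4 ⇒ R4
  rs@[8:6]=0x4 ⇒ R4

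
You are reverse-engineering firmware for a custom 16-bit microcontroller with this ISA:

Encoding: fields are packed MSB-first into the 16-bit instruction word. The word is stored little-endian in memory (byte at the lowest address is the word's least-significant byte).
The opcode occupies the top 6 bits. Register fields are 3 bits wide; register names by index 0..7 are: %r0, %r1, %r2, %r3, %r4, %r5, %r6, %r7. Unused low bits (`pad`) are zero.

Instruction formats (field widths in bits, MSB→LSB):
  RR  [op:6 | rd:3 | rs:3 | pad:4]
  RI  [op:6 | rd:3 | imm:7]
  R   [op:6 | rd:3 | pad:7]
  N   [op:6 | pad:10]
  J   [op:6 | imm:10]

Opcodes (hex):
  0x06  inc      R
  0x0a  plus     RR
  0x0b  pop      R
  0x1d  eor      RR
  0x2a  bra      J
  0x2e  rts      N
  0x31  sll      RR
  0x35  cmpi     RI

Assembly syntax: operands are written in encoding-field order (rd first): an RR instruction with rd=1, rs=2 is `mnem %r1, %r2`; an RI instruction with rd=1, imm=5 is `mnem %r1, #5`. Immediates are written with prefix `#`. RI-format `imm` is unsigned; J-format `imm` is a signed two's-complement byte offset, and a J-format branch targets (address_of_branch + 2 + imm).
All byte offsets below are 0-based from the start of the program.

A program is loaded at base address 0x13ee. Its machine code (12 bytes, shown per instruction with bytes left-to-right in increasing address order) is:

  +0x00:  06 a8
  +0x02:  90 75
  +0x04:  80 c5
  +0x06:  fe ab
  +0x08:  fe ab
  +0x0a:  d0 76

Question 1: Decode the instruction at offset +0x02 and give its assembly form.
off 0x02: read 90 75 as little → 0x7590
  op=0x7590>>10=0x1d ⇒ eor (RR)
  rd: (w>>7)&0x7=0x3 → %r3
  rs: (w>>4)&0x7=0x1 → %r1

eor %r3, %r1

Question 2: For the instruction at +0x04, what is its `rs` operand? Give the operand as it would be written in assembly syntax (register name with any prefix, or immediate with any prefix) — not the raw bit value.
@+04  little-endian(80 c5) = 0xc580
  op=0xc580>>10=0x31 ⇒ sll (RR)
  rd: (w>>7)&0x7=0x3 → %r3
  rs: (w>>4)&0x7=0x0 → %r0

%r0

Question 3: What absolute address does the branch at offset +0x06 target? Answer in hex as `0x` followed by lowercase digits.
0x13f4

off 0x06: read fe ab as little → 0xabfe
  top 6b → 0x2a → bra [J]
  imm: (w>>0)&0x3ff=0x3fe (s10→-2) → #-2
  target = base 0x13ee + off 0x06 + 2 + imm -2 = 0x13f4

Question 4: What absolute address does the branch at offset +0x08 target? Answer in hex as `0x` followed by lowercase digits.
0x13f6

+0x08: fe ab ⇒ word 0xabfe (little)
  op=0xabfe>>10=0x2a ⇒ bra (J)
  imm: (w>>0)&0x3ff=0x3fe (s10→-2) → #-2
  target = base 0x13ee + off 0x08 + 2 + imm -2 = 0x13f6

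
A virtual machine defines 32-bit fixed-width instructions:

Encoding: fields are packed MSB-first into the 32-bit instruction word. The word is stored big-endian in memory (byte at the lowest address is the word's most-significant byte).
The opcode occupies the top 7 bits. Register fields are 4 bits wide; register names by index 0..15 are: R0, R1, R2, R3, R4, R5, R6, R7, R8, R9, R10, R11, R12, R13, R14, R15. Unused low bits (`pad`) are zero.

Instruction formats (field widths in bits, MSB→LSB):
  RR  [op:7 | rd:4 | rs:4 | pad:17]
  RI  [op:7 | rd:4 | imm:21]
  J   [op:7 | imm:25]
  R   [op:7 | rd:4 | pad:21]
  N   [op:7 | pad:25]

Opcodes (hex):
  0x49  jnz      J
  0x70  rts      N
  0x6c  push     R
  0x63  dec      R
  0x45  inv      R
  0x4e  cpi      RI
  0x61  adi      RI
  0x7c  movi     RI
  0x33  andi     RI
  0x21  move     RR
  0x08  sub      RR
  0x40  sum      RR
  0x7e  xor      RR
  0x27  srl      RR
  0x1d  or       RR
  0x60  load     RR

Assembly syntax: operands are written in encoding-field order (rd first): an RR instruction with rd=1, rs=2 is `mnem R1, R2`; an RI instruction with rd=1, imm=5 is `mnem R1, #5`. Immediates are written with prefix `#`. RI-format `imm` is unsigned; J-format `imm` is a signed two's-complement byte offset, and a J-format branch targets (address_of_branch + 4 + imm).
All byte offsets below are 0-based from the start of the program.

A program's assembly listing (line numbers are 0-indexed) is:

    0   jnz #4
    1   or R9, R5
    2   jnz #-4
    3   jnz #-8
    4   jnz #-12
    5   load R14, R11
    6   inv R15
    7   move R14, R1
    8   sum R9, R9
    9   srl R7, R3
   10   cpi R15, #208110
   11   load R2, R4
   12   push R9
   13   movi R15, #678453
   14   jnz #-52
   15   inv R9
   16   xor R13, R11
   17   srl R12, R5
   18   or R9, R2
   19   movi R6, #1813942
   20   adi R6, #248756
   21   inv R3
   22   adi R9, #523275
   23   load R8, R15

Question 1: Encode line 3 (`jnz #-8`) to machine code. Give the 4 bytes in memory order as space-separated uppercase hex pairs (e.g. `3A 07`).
L3: jnz op=0x49:7|imm=-8:25 ⇒ 0x93fffff8 ⇒ big 93 ff ff f8

93 FF FF F8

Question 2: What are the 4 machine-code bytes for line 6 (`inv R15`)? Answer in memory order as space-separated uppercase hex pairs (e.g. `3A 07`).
8B E0 00 00

L6: inv op=0x45:7|rd=15:4|pad=0:21 ⇒ 0x8be00000 ⇒ big 8b e0 00 00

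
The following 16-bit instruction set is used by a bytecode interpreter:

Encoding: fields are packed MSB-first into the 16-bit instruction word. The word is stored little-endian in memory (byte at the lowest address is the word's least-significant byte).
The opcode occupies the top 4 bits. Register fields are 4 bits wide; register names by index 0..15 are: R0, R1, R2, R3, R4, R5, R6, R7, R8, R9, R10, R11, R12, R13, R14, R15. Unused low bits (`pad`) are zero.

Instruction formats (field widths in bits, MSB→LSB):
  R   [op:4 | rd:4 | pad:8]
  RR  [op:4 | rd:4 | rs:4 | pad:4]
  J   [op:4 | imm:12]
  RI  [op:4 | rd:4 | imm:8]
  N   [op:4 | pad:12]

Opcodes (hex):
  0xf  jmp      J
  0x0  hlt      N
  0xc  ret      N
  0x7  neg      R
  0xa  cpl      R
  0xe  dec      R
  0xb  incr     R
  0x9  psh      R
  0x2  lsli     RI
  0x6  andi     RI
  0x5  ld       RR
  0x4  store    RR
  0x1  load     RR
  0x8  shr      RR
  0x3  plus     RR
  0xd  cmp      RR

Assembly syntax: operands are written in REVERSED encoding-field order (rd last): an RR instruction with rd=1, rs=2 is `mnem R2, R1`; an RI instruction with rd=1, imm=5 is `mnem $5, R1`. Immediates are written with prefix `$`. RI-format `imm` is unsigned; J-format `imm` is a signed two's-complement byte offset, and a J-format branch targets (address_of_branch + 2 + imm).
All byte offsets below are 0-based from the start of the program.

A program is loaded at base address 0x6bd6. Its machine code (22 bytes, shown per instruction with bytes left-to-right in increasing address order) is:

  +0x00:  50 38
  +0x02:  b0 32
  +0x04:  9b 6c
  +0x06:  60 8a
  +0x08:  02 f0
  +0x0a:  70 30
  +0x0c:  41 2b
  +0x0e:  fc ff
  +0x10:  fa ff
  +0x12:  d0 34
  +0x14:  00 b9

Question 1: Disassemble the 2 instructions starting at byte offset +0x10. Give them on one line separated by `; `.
@+10  little-endian(fa ff) = 0xfffa
  op=0xfffa>>12=0xf ⇒ jmp (J)
  imm: (w>>0)&0xfff=0xffa (s12→-6) → $-6
@+12  little-endian(d0 34) = 0x34d0
  op=0x34d0>>12=0x3 ⇒ plus (RR)
  rd: (w>>8)&0xf=0x4 → R4
  rs: (w>>4)&0xf=0xd → R13

jmp $-6; plus R13, R4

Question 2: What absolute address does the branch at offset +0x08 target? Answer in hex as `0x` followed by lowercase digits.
0x6be2

@+08  little-endian(02 f0) = 0xf002
  op=0xf002>>12=0xf ⇒ jmp (J)
  [11:0] imm=2 = $2
  target = base 0x6bd6 + off 0x08 + 2 + imm 2 = 0x6be2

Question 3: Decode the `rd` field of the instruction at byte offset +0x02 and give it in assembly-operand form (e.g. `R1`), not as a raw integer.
R2

@+02  little-endian(b0 32) = 0x32b0
  top 4b → 0x3 → plus [RR]
  rd: (w>>8)&0xf=0x2 → R2
  rs: (w>>4)&0xf=0xb → R11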